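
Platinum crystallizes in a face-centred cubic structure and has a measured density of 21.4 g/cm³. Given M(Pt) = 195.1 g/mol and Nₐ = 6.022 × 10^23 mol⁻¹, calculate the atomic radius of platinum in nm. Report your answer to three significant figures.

0.139 nm

For an FCC cell (Z = 4), a³ = Z·M/(N_A·ρ) = 4 × 195.1 / (6.022 × 10²³ × 21.40) = 6.056 × 10^-23 cm³, so a = 3.927 × 10^-8 cm = 0.3927 nm.
Atoms touch along the face diagonal, so √2·a = 4r, so r = 0.3536 × a = 0.139 nm.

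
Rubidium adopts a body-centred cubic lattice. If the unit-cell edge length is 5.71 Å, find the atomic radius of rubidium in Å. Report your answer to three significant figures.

In a BCC lattice, atoms touch along the body diagonal, so √3·a = 4r.
r = √3·a/4 = 1.7321 × 5.71 / 4 = 2.47 Å.

2.47 Å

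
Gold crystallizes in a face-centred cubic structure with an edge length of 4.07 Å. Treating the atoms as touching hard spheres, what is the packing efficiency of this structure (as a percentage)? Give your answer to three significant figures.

74.0%

In an FCC lattice atoms touch along the face diagonal, so √2·a = 4r, so r = 0.3536a = 1.439 Å.
Packing fraction = Z·(4/3)πr³ / a³ = 4 × (4/3)π × (1.439)³ / (4.07)³ = 0.7405 = 74.0%.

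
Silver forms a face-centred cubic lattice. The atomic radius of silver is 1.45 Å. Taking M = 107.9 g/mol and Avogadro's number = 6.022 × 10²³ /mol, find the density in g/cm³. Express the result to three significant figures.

10.4 g/cm³

In an FCC lattice, atoms touch along the face diagonal, so √2·a = 4r, giving a = 4.101 Å = 4.101 × 10^-8 cm.
With Z = 4, ρ = Z·M/(N_A·a³) = 4 × 107.9 / (6.022 × 10²³ × 6.898 × 10^-23) = 10.39 g/cm³.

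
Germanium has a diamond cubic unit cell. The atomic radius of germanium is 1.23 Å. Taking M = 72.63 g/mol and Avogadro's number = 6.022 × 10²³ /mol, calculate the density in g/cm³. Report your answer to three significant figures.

5.26 g/cm³

In a diamond cubic lattice, nearest neighbors lie along the body diagonal with √3·a = 8r, giving a = 5.681 Å = 5.681 × 10^-8 cm.
With Z = 8, ρ = Z·M/(N_A·a³) = 8 × 72.63 / (6.022 × 10²³ × 1.834 × 10^-22) = 5.262 g/cm³.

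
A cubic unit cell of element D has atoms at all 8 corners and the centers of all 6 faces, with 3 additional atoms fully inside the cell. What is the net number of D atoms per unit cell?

7

Corner atoms are shared by 8 cells (1/8 each), face atoms by 2 (1/2 each), interior atoms are unshared.
Net atoms = 8 × 1/8 + 6 × 1/2 + 3 = 1 + 3 + 3 = 7.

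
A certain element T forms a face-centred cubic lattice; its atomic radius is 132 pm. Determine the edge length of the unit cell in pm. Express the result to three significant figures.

In an FCC lattice, atoms touch along the face diagonal, so √2·a = 4r.
a = 4r/√2 = 4 × 132 / 1.4142 = 373 pm.

373 pm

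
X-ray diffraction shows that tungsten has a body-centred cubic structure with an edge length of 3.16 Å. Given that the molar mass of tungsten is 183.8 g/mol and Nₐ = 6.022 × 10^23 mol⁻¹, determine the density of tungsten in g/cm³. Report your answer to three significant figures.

A BCC unit cell contains Z = 2 atoms.
Cell volume: a³ = (3.16 Å)³ = (3.160 × 10^-8 cm)³ = 3.155 × 10^-23 cm³.
ρ = Z·M/(N_A·a³) = 2 × 183.8 / (6.022 × 10²³ × 3.155 × 10^-23) = 19.35 g/cm³.

19.3 g/cm³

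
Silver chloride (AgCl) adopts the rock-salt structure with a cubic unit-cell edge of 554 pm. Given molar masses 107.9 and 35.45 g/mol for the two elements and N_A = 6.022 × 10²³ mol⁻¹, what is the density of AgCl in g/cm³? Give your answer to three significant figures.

The rock-salt structure contains Z = 4 formula units per cell; M(AgCl) = 107.9 + 35.45 = 143.35 g/mol.
a³ = (5.540 × 10^-8 cm)³ = 1.700 × 10^-22 cm³.
ρ = 4 × 143.35 / (6.022 × 10²³ × 1.700 × 10^-22) = 5.600 g/cm³.

5.60 g/cm³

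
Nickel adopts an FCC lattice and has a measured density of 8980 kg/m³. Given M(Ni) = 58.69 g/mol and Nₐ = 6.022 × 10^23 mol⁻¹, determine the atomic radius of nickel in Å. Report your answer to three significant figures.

For an FCC cell (Z = 4), a³ = Z·M/(N_A·ρ) = 4 × 58.69 / (6.022 × 10²³ × 8.980) = 4.341 × 10^-23 cm³, so a = 3.515 × 10^-8 cm = 3.515 Å.
Atoms touch along the face diagonal, so √2·a = 4r, so r = 0.3536 × a = 1.24 Å.

1.24 Å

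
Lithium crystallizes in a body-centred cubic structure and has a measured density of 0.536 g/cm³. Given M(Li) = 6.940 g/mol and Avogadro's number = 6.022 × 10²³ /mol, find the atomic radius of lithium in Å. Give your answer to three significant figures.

1.52 Å

For a BCC cell (Z = 2), a³ = Z·M/(N_A·ρ) = 2 × 6.940 / (6.022 × 10²³ × 0.5360) = 4.300 × 10^-23 cm³, so a = 3.503 × 10^-8 cm = 3.503 Å.
Atoms touch along the body diagonal, so √3·a = 4r, so r = 0.4330 × a = 1.52 Å.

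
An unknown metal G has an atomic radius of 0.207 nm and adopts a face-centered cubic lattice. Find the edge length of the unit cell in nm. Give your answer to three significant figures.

In an FCC lattice, atoms touch along the face diagonal, so √2·a = 4r.
a = 4r/√2 = 4 × 0.207 / 1.4142 = 0.585 nm.

0.585 nm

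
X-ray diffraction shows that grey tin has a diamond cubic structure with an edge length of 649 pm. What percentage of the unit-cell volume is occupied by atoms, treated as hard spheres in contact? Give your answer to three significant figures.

In a diamond cubic lattice nearest neighbors lie along the body diagonal with √3·a = 8r, so r = 0.2165a = 140.5 pm.
Packing fraction = Z·(4/3)πr³ / a³ = 8 × (4/3)π × (140.5)³ / (649)³ = 0.3401 = 34.0%.

34.0%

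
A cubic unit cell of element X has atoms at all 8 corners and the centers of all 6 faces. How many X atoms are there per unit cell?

Corner atoms are shared by 8 cells (1/8 each), face atoms by 2 (1/2 each).
Net atoms = 8 × 1/8 + 6 × 1/2 = 1 + 3 = 4.

4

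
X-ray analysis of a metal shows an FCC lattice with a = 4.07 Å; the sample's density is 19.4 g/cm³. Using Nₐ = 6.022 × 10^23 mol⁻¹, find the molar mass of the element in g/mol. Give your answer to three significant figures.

197 g/mol

An FCC cell has Z = 4 atoms; a = 4.070 × 10^-8 cm.
M = ρ·N_A·a³/Z = 19.4 × 6.022 × 10²³ × 6.742 × 10^-23 / 4 = 197 g/mol.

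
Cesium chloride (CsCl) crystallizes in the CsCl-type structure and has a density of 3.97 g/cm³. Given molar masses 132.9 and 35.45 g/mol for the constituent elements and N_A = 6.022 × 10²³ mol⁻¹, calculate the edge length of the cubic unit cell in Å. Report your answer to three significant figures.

M(CsCl) = 168.35 g/mol; Z = 1 formula unit per cell.
a³ = Z·M/(N_A·ρ) = 1 × 168.35 / (6.022 × 10²³ × 3.97) = 7.042 × 10^-23 cm³, so a = 4.129 × 10^-8 cm = 4.13 Å.

4.13 Å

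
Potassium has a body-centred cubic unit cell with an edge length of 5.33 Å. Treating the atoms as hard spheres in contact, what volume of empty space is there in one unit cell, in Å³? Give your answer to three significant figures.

48.4 Å³

In a BCC lattice atoms touch along the body diagonal, so √3·a = 4r, so r = 0.4330a = 2.308 Å.
V_cell = a³ = 151.4 Å³; V_atoms = 2 × (4/3)πr³ = 103.0 Å³.
Empty space = 151.4 − 103.0 = 48.4 Å³.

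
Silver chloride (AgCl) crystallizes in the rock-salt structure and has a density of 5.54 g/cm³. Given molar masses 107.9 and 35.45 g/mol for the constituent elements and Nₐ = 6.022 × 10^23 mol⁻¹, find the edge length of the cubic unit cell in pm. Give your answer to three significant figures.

556 pm

M(AgCl) = 143.35 g/mol; Z = 4 formula units per cell.
a³ = Z·M/(N_A·ρ) = 4 × 143.35 / (6.022 × 10²³ × 5.54) = 1.719 × 10^-22 cm³, so a = 5.560 × 10^-8 cm = 556 pm.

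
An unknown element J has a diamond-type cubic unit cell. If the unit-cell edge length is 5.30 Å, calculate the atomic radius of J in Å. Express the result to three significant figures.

1.15 Å

In a diamond cubic lattice, nearest neighbors lie along the body diagonal with √3·a = 8r.
r = √3·a/8 = 1.7321 × 5.30 / 8 = 1.15 Å.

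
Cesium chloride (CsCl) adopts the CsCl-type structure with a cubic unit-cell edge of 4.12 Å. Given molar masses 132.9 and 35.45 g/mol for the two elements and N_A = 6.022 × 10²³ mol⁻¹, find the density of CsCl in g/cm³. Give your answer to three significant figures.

4.00 g/cm³

The CsCl-type structure contains Z = 1 formula unit per cell; M(CsCl) = 132.9 + 35.45 = 168.35 g/mol.
a³ = (4.120 × 10^-8 cm)³ = 6.993 × 10^-23 cm³.
ρ = 1 × 168.35 / (6.022 × 10²³ × 6.993 × 10^-23) = 3.997 g/cm³.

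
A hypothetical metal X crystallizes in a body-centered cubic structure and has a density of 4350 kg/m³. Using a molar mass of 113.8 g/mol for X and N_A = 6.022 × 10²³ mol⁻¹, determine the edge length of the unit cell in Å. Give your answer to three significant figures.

With Z = 2 atoms per BCC cell, a³ = Z·M/(N_A·ρ) = 2 × 113.8 / (6.022 × 10²³ × 4.350 g/cm³) = 8.688 × 10^-23 cm³.
a = (8.688 × 10^-23)^(1/3) = 4.429 × 10^-8 cm = 4.43 Å.

4.43 Å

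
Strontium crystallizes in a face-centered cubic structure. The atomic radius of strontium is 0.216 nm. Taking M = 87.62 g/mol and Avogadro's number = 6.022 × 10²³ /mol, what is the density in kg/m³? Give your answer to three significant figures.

In an FCC lattice, atoms touch along the face diagonal, so √2·a = 4r, giving a = 0.6109 nm = 6.109 × 10^-8 cm.
With Z = 4, ρ = Z·M/(N_A·a³) = 4 × 87.62 / (6.022 × 10²³ × 2.280 × 10^-22) = 2.552 g/cm³ = 2550 kg/m³.

2550 kg/m³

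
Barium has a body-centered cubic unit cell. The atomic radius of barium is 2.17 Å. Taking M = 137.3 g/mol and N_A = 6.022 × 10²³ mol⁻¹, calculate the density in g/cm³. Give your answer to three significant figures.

3.62 g/cm³

In a BCC lattice, atoms touch along the body diagonal, so √3·a = 4r, giving a = 5.011 Å = 5.011 × 10^-8 cm.
With Z = 2, ρ = Z·M/(N_A·a³) = 2 × 137.3 / (6.022 × 10²³ × 1.259 × 10^-22) = 3.623 g/cm³.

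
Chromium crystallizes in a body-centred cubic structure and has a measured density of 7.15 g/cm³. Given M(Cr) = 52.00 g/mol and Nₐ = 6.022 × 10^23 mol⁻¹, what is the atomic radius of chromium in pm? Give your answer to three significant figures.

125 pm

For a BCC cell (Z = 2), a³ = Z·M/(N_A·ρ) = 2 × 52.00 / (6.022 × 10²³ × 7.150) = 2.415 × 10^-23 cm³, so a = 2.891 × 10^-8 cm = 289.1 pm.
Atoms touch along the body diagonal, so √3·a = 4r, so r = 0.4330 × a = 125 pm.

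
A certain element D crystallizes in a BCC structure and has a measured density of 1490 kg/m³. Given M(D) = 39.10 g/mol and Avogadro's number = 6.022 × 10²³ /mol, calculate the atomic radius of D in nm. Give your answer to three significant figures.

0.192 nm

For a BCC cell (Z = 2), a³ = Z·M/(N_A·ρ) = 2 × 39.10 / (6.022 × 10²³ × 1.490) = 8.715 × 10^-23 cm³, so a = 4.434 × 10^-8 cm = 0.4434 nm.
Atoms touch along the body diagonal, so √3·a = 4r, so r = 0.4330 × a = 0.192 nm.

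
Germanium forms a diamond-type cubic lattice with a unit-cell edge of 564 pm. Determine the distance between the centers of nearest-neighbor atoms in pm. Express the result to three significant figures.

In a diamond cubic structure, nearest neighbors lie along the body diagonal with √3·a = 8r; the nearest-neighbor distance equals 2r = 0.4330·a.
d = 0.4330 × 564 = 244 pm.

244 pm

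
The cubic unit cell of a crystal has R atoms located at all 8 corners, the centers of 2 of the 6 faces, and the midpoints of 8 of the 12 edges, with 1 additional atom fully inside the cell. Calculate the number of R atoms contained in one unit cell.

Corner atoms are shared by 8 cells (1/8 each), face atoms by 2 (1/2 each), edge atoms by 4 (1/4 each), interior atoms are unshared.
Net atoms = 8 × 1/8 + 2 × 1/2 + 8 × 1/4 + 1 = 1 + 1 + 2 + 1 = 5.

5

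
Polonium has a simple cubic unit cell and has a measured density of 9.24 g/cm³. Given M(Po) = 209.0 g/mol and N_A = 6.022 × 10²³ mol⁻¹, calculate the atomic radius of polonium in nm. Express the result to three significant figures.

0.167 nm

For a simple cubic cell (Z = 1), a³ = Z·M/(N_A·ρ) = 1 × 209.0 / (6.022 × 10²³ × 9.240) = 3.756 × 10^-23 cm³, so a = 3.349 × 10^-8 cm = 0.3349 nm.
Atoms touch along the cell edge, so a = 2r, so r = 0.5000 × a = 0.167 nm.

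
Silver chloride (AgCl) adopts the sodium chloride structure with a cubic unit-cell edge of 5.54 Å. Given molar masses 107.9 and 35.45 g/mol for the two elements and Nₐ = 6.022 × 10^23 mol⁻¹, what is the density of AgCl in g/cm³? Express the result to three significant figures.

5.60 g/cm³

The sodium chloride structure contains Z = 4 formula units per cell; M(AgCl) = 107.9 + 35.45 = 143.35 g/mol.
a³ = (5.540 × 10^-8 cm)³ = 1.700 × 10^-22 cm³.
ρ = 4 × 143.35 / (6.022 × 10²³ × 1.700 × 10^-22) = 5.600 g/cm³.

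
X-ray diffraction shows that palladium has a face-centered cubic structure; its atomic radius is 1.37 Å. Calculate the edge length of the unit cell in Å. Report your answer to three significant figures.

3.87 Å

In an FCC lattice, atoms touch along the face diagonal, so √2·a = 4r.
a = 4r/√2 = 4 × 1.37 / 1.4142 = 3.87 Å.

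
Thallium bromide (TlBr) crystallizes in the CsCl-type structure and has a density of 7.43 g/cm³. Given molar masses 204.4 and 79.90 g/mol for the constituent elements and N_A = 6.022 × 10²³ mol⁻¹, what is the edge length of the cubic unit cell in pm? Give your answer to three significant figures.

M(TlBr) = 284.3 g/mol; Z = 1 formula unit per cell.
a³ = Z·M/(N_A·ρ) = 1 × 284.3 / (6.022 × 10²³ × 7.43) = 6.354 × 10^-23 cm³, so a = 3.990 × 10^-8 cm = 399 pm.

399 pm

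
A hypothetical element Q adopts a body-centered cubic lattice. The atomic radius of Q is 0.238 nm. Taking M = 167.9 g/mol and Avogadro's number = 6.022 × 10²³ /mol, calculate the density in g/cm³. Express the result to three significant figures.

In a BCC lattice, atoms touch along the body diagonal, so √3·a = 4r, giving a = 0.5496 nm = 5.496 × 10^-8 cm.
With Z = 2, ρ = Z·M/(N_A·a³) = 2 × 167.9 / (6.022 × 10²³ × 1.660 × 10^-22) = 3.358 g/cm³.

3.36 g/cm³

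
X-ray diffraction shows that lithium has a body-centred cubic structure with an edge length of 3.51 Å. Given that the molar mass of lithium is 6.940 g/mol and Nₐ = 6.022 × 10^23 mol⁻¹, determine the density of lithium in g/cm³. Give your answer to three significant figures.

0.533 g/cm³

A BCC unit cell contains Z = 2 atoms.
Cell volume: a³ = (3.51 Å)³ = (3.510 × 10^-8 cm)³ = 4.324 × 10^-23 cm³.
ρ = Z·M/(N_A·a³) = 2 × 6.940 / (6.022 × 10²³ × 4.324 × 10^-23) = 0.5330 g/cm³.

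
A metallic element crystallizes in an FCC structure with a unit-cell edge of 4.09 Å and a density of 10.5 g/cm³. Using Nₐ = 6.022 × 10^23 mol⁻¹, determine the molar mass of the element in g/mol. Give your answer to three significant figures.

An FCC cell has Z = 4 atoms; a = 4.090 × 10^-8 cm.
M = ρ·N_A·a³/Z = 10.5 × 6.022 × 10²³ × 6.842 × 10^-23 / 4 = 108 g/mol.

108 g/mol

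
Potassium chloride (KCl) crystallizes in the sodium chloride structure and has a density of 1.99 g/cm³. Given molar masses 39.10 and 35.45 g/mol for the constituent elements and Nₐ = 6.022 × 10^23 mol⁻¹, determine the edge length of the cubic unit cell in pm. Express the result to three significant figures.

M(KCl) = 74.55 g/mol; Z = 4 formula units per cell.
a³ = Z·M/(N_A·ρ) = 4 × 74.55 / (6.022 × 10²³ × 1.99) = 2.488 × 10^-22 cm³, so a = 6.290 × 10^-8 cm = 629 pm.

629 pm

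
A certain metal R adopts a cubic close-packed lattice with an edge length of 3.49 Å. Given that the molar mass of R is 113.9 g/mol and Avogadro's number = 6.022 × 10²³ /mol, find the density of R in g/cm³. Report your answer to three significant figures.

An FCC unit cell contains Z = 4 atoms.
Cell volume: a³ = (3.49 Å)³ = (3.490 × 10^-8 cm)³ = 4.251 × 10^-23 cm³.
ρ = Z·M/(N_A·a³) = 4 × 113.9 / (6.022 × 10²³ × 4.251 × 10^-23) = 17.80 g/cm³.

17.8 g/cm³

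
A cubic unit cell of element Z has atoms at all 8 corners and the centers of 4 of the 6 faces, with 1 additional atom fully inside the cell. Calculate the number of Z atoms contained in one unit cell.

Corner atoms are shared by 8 cells (1/8 each), face atoms by 2 (1/2 each), interior atoms are unshared.
Net atoms = 8 × 1/8 + 4 × 1/2 + 1 = 1 + 2 + 1 = 4.

4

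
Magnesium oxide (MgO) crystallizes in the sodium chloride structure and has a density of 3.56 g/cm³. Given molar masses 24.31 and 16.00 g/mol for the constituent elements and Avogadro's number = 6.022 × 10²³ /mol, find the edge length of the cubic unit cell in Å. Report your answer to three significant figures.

M(MgO) = 40.31 g/mol; Z = 4 formula units per cell.
a³ = Z·M/(N_A·ρ) = 4 × 40.31 / (6.022 × 10²³ × 3.56) = 7.521 × 10^-23 cm³, so a = 4.221 × 10^-8 cm = 4.22 Å.

4.22 Å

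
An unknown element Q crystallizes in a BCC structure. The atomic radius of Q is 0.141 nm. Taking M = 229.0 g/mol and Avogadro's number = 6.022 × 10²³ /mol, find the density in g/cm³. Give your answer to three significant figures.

22.0 g/cm³

In a BCC lattice, atoms touch along the body diagonal, so √3·a = 4r, giving a = 0.3256 nm = 3.256 × 10^-8 cm.
With Z = 2, ρ = Z·M/(N_A·a³) = 2 × 229.0 / (6.022 × 10²³ × 3.453 × 10^-23) = 22.03 g/cm³.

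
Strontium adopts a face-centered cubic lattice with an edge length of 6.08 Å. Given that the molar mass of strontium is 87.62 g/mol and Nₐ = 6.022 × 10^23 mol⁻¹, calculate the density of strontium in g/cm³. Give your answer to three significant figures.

2.59 g/cm³

An FCC unit cell contains Z = 4 atoms.
Cell volume: a³ = (6.08 Å)³ = (6.080 × 10^-8 cm)³ = 2.248 × 10^-22 cm³.
ρ = Z·M/(N_A·a³) = 4 × 87.62 / (6.022 × 10²³ × 2.248 × 10^-22) = 2.589 g/cm³.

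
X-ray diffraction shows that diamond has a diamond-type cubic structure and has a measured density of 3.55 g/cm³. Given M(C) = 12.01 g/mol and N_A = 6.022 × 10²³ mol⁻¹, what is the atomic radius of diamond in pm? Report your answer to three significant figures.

77.0 pm

For a diamond cubic cell (Z = 8), a³ = Z·M/(N_A·ρ) = 8 × 12.01 / (6.022 × 10²³ × 3.550) = 4.494 × 10^-23 cm³, so a = 3.555 × 10^-8 cm = 355.5 pm.
Nearest neighbors lie along the body diagonal with √3·a = 8r, so r = 0.2165 × a = 77.0 pm.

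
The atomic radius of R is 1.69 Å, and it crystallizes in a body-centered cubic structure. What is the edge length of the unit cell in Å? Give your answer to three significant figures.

In a BCC lattice, atoms touch along the body diagonal, so √3·a = 4r.
a = 4r/√3 = 4 × 1.69 / 1.7321 = 3.90 Å.

3.90 Å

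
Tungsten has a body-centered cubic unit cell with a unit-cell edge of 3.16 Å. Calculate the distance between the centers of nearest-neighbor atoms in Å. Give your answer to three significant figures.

2.74 Å

In a BCC structure, atoms touch along the body diagonal, so √3·a = 4r; the nearest-neighbor distance equals 2r = 0.8660·a.
d = 0.8660 × 3.16 = 2.74 Å.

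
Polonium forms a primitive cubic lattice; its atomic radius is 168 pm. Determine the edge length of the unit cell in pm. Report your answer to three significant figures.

In a simple cubic lattice, atoms touch along the cell edge, so a = 2r.
a = 2r = 2 × 168 = 336 pm.

336 pm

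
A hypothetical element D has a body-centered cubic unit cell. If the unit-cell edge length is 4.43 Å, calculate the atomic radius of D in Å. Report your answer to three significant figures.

1.92 Å

In a BCC lattice, atoms touch along the body diagonal, so √3·a = 4r.
r = √3·a/4 = 1.7321 × 4.43 / 4 = 1.92 Å.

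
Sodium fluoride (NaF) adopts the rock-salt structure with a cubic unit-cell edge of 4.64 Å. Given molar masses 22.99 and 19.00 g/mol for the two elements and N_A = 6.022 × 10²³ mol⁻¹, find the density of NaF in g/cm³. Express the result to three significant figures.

The rock-salt structure contains Z = 4 formula units per cell; M(NaF) = 22.99 + 19.00 = 41.99 g/mol.
a³ = (4.640 × 10^-8 cm)³ = 9.990 × 10^-23 cm³.
ρ = 4 × 41.99 / (6.022 × 10²³ × 9.990 × 10^-23) = 2.792 g/cm³.

2.79 g/cm³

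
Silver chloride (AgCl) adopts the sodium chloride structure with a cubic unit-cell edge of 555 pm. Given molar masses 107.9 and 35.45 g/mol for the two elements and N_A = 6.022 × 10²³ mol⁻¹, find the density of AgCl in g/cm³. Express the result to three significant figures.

The sodium chloride structure contains Z = 4 formula units per cell; M(AgCl) = 107.9 + 35.45 = 143.35 g/mol.
a³ = (5.550 × 10^-8 cm)³ = 1.710 × 10^-22 cm³.
ρ = 4 × 143.35 / (6.022 × 10²³ × 1.710 × 10^-22) = 5.570 g/cm³.

5.57 g/cm³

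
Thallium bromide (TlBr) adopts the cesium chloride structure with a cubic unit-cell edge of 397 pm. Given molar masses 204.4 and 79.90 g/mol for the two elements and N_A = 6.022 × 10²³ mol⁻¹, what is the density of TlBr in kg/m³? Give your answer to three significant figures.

The cesium chloride structure contains Z = 1 formula unit per cell; M(TlBr) = 204.4 + 79.90 = 284.3 g/mol.
a³ = (3.970 × 10^-8 cm)³ = 6.257 × 10^-23 cm³.
ρ = 1 × 284.3 / (6.022 × 10²³ × 6.257 × 10^-23) = 7.545 g/cm³ = 7550 kg/m³.

7550 kg/m³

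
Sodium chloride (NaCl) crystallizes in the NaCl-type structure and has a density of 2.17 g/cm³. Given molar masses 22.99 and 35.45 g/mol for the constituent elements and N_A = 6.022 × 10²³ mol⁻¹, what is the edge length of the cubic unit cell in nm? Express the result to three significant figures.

M(NaCl) = 58.44 g/mol; Z = 4 formula units per cell.
a³ = Z·M/(N_A·ρ) = 4 × 58.44 / (6.022 × 10²³ × 2.17) = 1.789 × 10^-22 cm³, so a = 5.635 × 10^-8 cm = 0.563 nm.

0.563 nm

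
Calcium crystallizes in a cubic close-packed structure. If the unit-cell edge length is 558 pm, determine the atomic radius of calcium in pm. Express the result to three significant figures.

197 pm

In an FCC lattice, atoms touch along the face diagonal, so √2·a = 4r.
r = √2·a/4 = 1.4142 × 558 / 4 = 197 pm.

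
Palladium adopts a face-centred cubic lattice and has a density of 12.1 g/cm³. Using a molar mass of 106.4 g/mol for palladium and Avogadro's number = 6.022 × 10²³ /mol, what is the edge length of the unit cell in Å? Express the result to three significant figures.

With Z = 4 atoms per FCC cell, a³ = Z·M/(N_A·ρ) = 4 × 106.4 / (6.022 × 10²³ × 12.10 g/cm³) = 5.841 × 10^-23 cm³.
a = (5.841 × 10^-23)^(1/3) = 3.880 × 10^-8 cm = 3.88 Å.

3.88 Å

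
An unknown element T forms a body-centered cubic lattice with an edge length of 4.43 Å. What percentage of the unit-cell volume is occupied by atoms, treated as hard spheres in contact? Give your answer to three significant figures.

In a BCC lattice atoms touch along the body diagonal, so √3·a = 4r, so r = 0.4330a = 1.918 Å.
Packing fraction = Z·(4/3)πr³ / a³ = 2 × (4/3)π × (1.918)³ / (4.43)³ = 0.6802 = 68.0%.

68.0%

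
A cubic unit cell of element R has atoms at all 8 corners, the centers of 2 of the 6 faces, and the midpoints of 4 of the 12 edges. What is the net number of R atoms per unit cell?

Corner atoms are shared by 8 cells (1/8 each), face atoms by 2 (1/2 each), edge atoms by 4 (1/4 each).
Net atoms = 8 × 1/8 + 2 × 1/2 + 4 × 1/4 = 1 + 1 + 1 = 3.

3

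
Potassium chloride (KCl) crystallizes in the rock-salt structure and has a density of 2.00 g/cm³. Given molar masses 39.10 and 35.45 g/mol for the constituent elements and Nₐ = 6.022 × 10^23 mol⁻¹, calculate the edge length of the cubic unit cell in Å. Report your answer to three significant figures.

M(KCl) = 74.55 g/mol; Z = 4 formula units per cell.
a³ = Z·M/(N_A·ρ) = 4 × 74.55 / (6.022 × 10²³ × 2.00) = 2.476 × 10^-22 cm³, so a = 6.279 × 10^-8 cm = 6.28 Å.

6.28 Å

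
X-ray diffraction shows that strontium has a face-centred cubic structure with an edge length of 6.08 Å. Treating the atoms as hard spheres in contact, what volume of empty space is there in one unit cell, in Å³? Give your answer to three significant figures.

In an FCC lattice atoms touch along the face diagonal, so √2·a = 4r, so r = 0.3536a = 2.150 Å.
V_cell = a³ = 224.8 Å³; V_atoms = 4 × (4/3)πr³ = 166.4 Å³.
Empty space = 224.8 − 166.4 = 58.3 Å³.

58.3 Å³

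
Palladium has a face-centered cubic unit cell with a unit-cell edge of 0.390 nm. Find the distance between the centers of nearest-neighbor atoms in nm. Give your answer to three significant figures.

0.276 nm

In an FCC structure, atoms touch along the face diagonal, so √2·a = 4r; the nearest-neighbor distance equals 2r = 0.7071·a.
d = 0.7071 × 0.390 = 0.276 nm.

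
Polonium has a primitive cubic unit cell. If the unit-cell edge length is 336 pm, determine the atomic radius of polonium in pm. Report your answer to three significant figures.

In a simple cubic lattice, atoms touch along the cell edge, so a = 2r.
r = a/2 = 336/2 = 168 pm.

168 pm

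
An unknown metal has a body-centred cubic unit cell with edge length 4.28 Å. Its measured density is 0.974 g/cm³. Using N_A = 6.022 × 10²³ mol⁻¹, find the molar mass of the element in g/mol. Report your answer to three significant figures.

23.0 g/mol

A BCC cell has Z = 2 atoms; a = 4.280 × 10^-8 cm.
M = ρ·N_A·a³/Z = 0.974 × 6.022 × 10²³ × 7.840 × 10^-23 / 2 = 23.0 g/mol.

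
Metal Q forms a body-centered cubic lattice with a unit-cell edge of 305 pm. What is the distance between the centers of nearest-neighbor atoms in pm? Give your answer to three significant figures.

In a BCC structure, atoms touch along the body diagonal, so √3·a = 4r; the nearest-neighbor distance equals 2r = 0.8660·a.
d = 0.8660 × 305 = 264 pm.

264 pm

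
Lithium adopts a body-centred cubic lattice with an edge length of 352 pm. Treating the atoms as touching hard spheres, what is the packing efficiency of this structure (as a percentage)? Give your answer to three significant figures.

In a BCC lattice atoms touch along the body diagonal, so √3·a = 4r, so r = 0.4330a = 152.4 pm.
Packing fraction = Z·(4/3)πr³ / a³ = 2 × (4/3)π × (152.4)³ / (352)³ = 0.6802 = 68.0%.

68.0%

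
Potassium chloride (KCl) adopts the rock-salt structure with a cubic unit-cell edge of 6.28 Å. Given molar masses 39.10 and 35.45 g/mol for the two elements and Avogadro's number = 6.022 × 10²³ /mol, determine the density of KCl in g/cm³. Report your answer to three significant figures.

2.00 g/cm³

The rock-salt structure contains Z = 4 formula units per cell; M(KCl) = 39.10 + 35.45 = 74.55 g/mol.
a³ = (6.280 × 10^-8 cm)³ = 2.477 × 10^-22 cm³.
ρ = 4 × 74.55 / (6.022 × 10²³ × 2.477 × 10^-22) = 1.999 g/cm³.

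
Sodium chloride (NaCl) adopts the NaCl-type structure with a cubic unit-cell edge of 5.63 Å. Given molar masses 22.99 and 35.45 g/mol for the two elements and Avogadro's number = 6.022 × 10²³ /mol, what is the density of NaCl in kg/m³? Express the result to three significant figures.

2180 kg/m³

The NaCl-type structure contains Z = 4 formula units per cell; M(NaCl) = 22.99 + 35.45 = 58.44 g/mol.
a³ = (5.630 × 10^-8 cm)³ = 1.785 × 10^-22 cm³.
ρ = 4 × 58.44 / (6.022 × 10²³ × 1.785 × 10^-22) = 2.175 g/cm³ = 2180 kg/m³.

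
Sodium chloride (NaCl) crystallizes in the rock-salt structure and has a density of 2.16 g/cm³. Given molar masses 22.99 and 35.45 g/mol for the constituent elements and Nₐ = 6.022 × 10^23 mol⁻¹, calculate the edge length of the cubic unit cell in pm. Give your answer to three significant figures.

M(NaCl) = 58.44 g/mol; Z = 4 formula units per cell.
a³ = Z·M/(N_A·ρ) = 4 × 58.44 / (6.022 × 10²³ × 2.16) = 1.797 × 10^-22 cm³, so a = 5.643 × 10^-8 cm = 564 pm.

564 pm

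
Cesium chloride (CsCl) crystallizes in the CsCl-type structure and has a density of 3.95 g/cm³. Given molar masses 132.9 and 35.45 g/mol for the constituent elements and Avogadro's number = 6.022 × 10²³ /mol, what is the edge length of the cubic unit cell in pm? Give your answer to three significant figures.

414 pm

M(CsCl) = 168.35 g/mol; Z = 1 formula unit per cell.
a³ = Z·M/(N_A·ρ) = 1 × 168.35 / (6.022 × 10²³ × 3.95) = 7.077 × 10^-23 cm³, so a = 4.136 × 10^-8 cm = 414 pm.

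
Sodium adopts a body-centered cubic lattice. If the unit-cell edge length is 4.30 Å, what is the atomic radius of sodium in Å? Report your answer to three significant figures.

1.86 Å

In a BCC lattice, atoms touch along the body diagonal, so √3·a = 4r.
r = √3·a/4 = 1.7321 × 4.30 / 4 = 1.86 Å.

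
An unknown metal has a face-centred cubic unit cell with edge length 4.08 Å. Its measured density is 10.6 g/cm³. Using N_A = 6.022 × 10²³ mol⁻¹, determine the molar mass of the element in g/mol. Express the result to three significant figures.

An FCC cell has Z = 4 atoms; a = 4.080 × 10^-8 cm.
M = ρ·N_A·a³/Z = 10.6 × 6.022 × 10²³ × 6.792 × 10^-23 / 4 = 108 g/mol.

108 g/mol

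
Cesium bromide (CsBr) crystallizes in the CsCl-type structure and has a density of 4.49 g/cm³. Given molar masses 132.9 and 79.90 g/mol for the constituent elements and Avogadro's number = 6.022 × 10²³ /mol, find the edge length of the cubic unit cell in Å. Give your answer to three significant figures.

4.29 Å

M(CsBr) = 212.8 g/mol; Z = 1 formula unit per cell.
a³ = Z·M/(N_A·ρ) = 1 × 212.8 / (6.022 × 10²³ × 4.49) = 7.870 × 10^-23 cm³, so a = 4.285 × 10^-8 cm = 4.29 Å.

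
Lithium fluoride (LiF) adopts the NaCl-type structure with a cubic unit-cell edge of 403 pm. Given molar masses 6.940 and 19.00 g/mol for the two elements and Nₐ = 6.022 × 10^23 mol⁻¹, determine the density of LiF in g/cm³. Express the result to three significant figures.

The NaCl-type structure contains Z = 4 formula units per cell; M(LiF) = 6.940 + 19.00 = 25.94 g/mol.
a³ = (4.030 × 10^-8 cm)³ = 6.545 × 10^-23 cm³.
ρ = 4 × 25.94 / (6.022 × 10²³ × 6.545 × 10^-23) = 2.633 g/cm³.

2.63 g/cm³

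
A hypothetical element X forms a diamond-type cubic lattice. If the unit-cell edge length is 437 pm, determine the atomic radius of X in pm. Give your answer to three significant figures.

In a diamond cubic lattice, nearest neighbors lie along the body diagonal with √3·a = 8r.
r = √3·a/8 = 1.7321 × 437 / 8 = 94.6 pm.

94.6 pm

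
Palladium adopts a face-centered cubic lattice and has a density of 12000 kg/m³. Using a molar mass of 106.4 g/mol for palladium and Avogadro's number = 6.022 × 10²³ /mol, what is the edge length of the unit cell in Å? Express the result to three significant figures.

3.89 Å

With Z = 4 atoms per FCC cell, a³ = Z·M/(N_A·ρ) = 4 × 106.4 / (6.022 × 10²³ × 12.00 g/cm³) = 5.890 × 10^-23 cm³.
a = (5.890 × 10^-23)^(1/3) = 3.891 × 10^-8 cm = 3.89 Å.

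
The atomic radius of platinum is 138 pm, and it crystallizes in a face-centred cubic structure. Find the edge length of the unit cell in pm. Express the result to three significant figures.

In an FCC lattice, atoms touch along the face diagonal, so √2·a = 4r.
a = 4r/√2 = 4 × 138 / 1.4142 = 390 pm.

390 pm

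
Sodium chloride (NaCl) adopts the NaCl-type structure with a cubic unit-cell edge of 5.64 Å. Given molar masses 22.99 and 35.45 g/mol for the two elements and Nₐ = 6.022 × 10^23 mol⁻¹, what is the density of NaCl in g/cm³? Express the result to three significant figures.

2.16 g/cm³

The NaCl-type structure contains Z = 4 formula units per cell; M(NaCl) = 22.99 + 35.45 = 58.44 g/mol.
a³ = (5.640 × 10^-8 cm)³ = 1.794 × 10^-22 cm³.
ρ = 4 × 58.44 / (6.022 × 10²³ × 1.794 × 10^-22) = 2.164 g/cm³.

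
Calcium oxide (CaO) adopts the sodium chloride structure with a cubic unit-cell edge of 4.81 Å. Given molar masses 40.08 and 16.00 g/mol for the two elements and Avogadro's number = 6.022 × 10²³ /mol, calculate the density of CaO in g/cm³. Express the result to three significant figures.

3.35 g/cm³

The sodium chloride structure contains Z = 4 formula units per cell; M(CaO) = 40.08 + 16.00 = 56.08 g/mol.
a³ = (4.810 × 10^-8 cm)³ = 1.113 × 10^-22 cm³.
ρ = 4 × 56.08 / (6.022 × 10²³ × 1.113 × 10^-22) = 3.347 g/cm³.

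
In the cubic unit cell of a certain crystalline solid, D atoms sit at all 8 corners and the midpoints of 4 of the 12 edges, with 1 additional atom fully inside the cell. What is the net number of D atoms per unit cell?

Corner atoms are shared by 8 cells (1/8 each), edge atoms by 4 (1/4 each), interior atoms are unshared.
Net atoms = 8 × 1/8 + 4 × 1/4 + 1 = 1 + 1 + 1 = 3.

3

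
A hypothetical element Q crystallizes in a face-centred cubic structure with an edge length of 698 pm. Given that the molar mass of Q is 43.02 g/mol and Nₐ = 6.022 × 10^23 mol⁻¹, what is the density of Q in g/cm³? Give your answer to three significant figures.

An FCC unit cell contains Z = 4 atoms.
Cell volume: a³ = (698 pm)³ = (6.980 × 10^-8 cm)³ = 3.401 × 10^-22 cm³.
ρ = Z·M/(N_A·a³) = 4 × 43.02 / (6.022 × 10²³ × 3.401 × 10^-22) = 0.8403 g/cm³.

0.840 g/cm³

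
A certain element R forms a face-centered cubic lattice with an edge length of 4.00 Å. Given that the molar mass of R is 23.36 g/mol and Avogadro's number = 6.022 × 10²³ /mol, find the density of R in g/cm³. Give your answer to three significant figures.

An FCC unit cell contains Z = 4 atoms.
Cell volume: a³ = (4.00 Å)³ = (4.000 × 10^-8 cm)³ = 6.400 × 10^-23 cm³.
ρ = Z·M/(N_A·a³) = 4 × 23.36 / (6.022 × 10²³ × 6.400 × 10^-23) = 2.424 g/cm³.

2.42 g/cm³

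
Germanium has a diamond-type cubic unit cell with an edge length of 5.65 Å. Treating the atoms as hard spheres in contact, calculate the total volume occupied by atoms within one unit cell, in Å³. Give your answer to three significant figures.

61.3 Å³

In a diamond cubic lattice nearest neighbors lie along the body diagonal with √3·a = 8r, so r = 0.2165a = 1.223 Å.
V_atoms = Z × (4/3)πr³ = 8 × (4/3)π × (1.223)³ = 61.3 Å³.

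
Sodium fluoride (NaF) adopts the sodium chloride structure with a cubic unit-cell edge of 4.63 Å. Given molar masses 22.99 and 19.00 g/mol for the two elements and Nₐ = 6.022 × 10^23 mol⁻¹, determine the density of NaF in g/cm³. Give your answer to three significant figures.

The sodium chloride structure contains Z = 4 formula units per cell; M(NaF) = 22.99 + 19.00 = 41.99 g/mol.
a³ = (4.630 × 10^-8 cm)³ = 9.925 × 10^-23 cm³.
ρ = 4 × 41.99 / (6.022 × 10²³ × 9.925 × 10^-23) = 2.810 g/cm³.

2.81 g/cm³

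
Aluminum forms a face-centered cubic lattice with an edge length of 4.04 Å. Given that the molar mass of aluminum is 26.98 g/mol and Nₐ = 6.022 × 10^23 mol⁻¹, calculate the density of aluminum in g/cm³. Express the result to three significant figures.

2.72 g/cm³

An FCC unit cell contains Z = 4 atoms.
Cell volume: a³ = (4.04 Å)³ = (4.040 × 10^-8 cm)³ = 6.594 × 10^-23 cm³.
ρ = Z·M/(N_A·a³) = 4 × 26.98 / (6.022 × 10²³ × 6.594 × 10^-23) = 2.718 g/cm³.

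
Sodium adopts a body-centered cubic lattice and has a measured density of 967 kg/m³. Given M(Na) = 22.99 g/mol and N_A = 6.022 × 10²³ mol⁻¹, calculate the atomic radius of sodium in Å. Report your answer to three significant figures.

1.86 Å

For a BCC cell (Z = 2), a³ = Z·M/(N_A·ρ) = 2 × 22.99 / (6.022 × 10²³ × 0.9670) = 7.896 × 10^-23 cm³, so a = 4.290 × 10^-8 cm = 4.290 Å.
Atoms touch along the body diagonal, so √3·a = 4r, so r = 0.4330 × a = 1.86 Å.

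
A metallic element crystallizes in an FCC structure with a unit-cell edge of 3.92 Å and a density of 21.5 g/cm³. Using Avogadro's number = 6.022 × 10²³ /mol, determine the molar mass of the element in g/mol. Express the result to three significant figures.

An FCC cell has Z = 4 atoms; a = 3.920 × 10^-8 cm.
M = ρ·N_A·a³/Z = 21.5 × 6.022 × 10²³ × 6.024 × 10^-23 / 4 = 195 g/mol.

195 g/mol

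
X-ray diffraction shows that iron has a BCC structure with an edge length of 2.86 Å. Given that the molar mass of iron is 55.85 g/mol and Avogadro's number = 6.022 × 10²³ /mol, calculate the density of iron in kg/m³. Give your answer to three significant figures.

7930 kg/m³

A BCC unit cell contains Z = 2 atoms.
Cell volume: a³ = (2.86 Å)³ = (2.860 × 10^-8 cm)³ = 2.339 × 10^-23 cm³.
ρ = Z·M/(N_A·a³) = 2 × 55.85 / (6.022 × 10²³ × 2.339 × 10^-23) = 7.929 g/cm³ = 7930 kg/m³.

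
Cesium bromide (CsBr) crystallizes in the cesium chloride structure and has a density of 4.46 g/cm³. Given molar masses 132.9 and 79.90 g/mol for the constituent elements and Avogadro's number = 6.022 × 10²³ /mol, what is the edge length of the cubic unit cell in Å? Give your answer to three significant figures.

M(CsBr) = 212.8 g/mol; Z = 1 formula unit per cell.
a³ = Z·M/(N_A·ρ) = 1 × 212.8 / (6.022 × 10²³ × 4.46) = 7.923 × 10^-23 cm³, so a = 4.295 × 10^-8 cm = 4.30 Å.

4.30 Å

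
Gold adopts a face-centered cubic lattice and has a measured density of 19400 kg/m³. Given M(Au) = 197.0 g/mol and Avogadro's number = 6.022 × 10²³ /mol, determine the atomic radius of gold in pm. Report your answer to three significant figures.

144 pm

For an FCC cell (Z = 4), a³ = Z·M/(N_A·ρ) = 4 × 197.0 / (6.022 × 10²³ × 19.40) = 6.745 × 10^-23 cm³, so a = 4.071 × 10^-8 cm = 407.1 pm.
Atoms touch along the face diagonal, so √2·a = 4r, so r = 0.3536 × a = 144 pm.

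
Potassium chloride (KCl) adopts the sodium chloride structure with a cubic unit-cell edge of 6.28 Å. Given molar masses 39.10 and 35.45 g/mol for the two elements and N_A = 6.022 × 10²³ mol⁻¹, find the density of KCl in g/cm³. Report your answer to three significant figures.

The sodium chloride structure contains Z = 4 formula units per cell; M(KCl) = 39.10 + 35.45 = 74.55 g/mol.
a³ = (6.280 × 10^-8 cm)³ = 2.477 × 10^-22 cm³.
ρ = 4 × 74.55 / (6.022 × 10²³ × 2.477 × 10^-22) = 1.999 g/cm³.

2.00 g/cm³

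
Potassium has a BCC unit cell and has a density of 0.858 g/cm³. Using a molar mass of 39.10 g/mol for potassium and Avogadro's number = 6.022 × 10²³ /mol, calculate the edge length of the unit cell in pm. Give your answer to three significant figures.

With Z = 2 atoms per BCC cell, a³ = Z·M/(N_A·ρ) = 2 × 39.10 / (6.022 × 10²³ × 0.8580 g/cm³) = 1.513 × 10^-22 cm³.
a = (1.513 × 10^-22)^(1/3) = 5.329 × 10^-8 cm = 533 pm.

533 pm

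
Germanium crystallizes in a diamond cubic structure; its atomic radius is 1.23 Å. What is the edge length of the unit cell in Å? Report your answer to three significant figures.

5.68 Å

In a diamond cubic lattice, nearest neighbors lie along the body diagonal with √3·a = 8r.
a = 8r/√3 = 8 × 1.23 / 1.7321 = 5.68 Å.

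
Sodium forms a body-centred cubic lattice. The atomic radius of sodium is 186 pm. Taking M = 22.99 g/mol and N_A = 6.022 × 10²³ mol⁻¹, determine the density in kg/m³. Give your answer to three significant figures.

963 kg/m³

In a BCC lattice, atoms touch along the body diagonal, so √3·a = 4r, giving a = 429.5 pm = 4.295 × 10^-8 cm.
With Z = 2, ρ = Z·M/(N_A·a³) = 2 × 22.99 / (6.022 × 10²³ × 7.926 × 10^-23) = 0.9634 g/cm³ = 963 kg/m³.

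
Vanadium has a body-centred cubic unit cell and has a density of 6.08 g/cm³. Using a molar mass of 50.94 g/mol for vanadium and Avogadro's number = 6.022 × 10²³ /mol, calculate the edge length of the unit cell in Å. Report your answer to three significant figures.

3.03 Å

With Z = 2 atoms per BCC cell, a³ = Z·M/(N_A·ρ) = 2 × 50.94 / (6.022 × 10²³ × 6.080 g/cm³) = 2.783 × 10^-23 cm³.
a = (2.783 × 10^-23)^(1/3) = 3.030 × 10^-8 cm = 3.03 Å.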